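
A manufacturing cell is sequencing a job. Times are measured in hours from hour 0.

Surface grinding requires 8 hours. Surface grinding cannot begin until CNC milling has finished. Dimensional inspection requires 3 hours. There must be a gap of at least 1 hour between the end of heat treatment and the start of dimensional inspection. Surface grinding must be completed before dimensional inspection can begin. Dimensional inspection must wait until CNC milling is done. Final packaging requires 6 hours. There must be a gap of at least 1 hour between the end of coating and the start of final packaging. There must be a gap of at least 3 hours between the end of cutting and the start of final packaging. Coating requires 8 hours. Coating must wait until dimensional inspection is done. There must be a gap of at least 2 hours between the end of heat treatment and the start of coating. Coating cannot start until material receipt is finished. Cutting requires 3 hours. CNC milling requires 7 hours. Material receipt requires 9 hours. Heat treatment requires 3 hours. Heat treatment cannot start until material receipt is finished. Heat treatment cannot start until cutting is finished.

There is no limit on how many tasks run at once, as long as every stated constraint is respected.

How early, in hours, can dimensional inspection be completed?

CNC milling has no prerequisites, so it starts at hour 0 and finishes at hour 7.
Surface grinding waits on CNC milling (finishes hour 7), so it starts at hour 7 and finishes at 7 + 8 = hour 15.
Nothing blocks cutting, so it runs from hour 0 to hour 3.
Material receipt has no prerequisites, so it starts at hour 0 and finishes at hour 9.
Heat treatment has to wait for material receipt (finishes hour 9); cutting (finishes hour 3). The latest of these is hour 9, so heat treatment runs hour 9 to 9 + 3 = hour 12.
Dimensional inspection cannot start until heat treatment (finishes hour 12, plus 1-hour gap → hour 13); surface grinding (finishes hour 15); CNC milling (finishes hour 7). The controlling bound is hour 15, so dimensional inspection finishes at 15 + 3 = hour 18.

18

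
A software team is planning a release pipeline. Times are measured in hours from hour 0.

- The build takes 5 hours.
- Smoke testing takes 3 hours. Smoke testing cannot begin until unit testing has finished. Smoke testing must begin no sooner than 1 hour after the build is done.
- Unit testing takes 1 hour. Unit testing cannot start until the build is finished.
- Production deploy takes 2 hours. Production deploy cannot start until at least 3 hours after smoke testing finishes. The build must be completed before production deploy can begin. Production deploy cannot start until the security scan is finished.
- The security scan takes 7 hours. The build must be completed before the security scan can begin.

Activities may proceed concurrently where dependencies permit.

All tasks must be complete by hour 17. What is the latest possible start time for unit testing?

8

Nothing follows production deploy; the deadline of hour 17 is its only limit. It must start by 17 − 2 = hour 15.
Smoke testing has to be done before production deploy (must start by hour 15, minus 3-hour gap → hour 12). That means finishing by hour 12, i.e. starting by 12 − 3 = hour 9.
Unit testing has to be done before smoke testing (must start by hour 9). That means finishing by hour 9, i.e. starting by 9 − 1 = hour 8.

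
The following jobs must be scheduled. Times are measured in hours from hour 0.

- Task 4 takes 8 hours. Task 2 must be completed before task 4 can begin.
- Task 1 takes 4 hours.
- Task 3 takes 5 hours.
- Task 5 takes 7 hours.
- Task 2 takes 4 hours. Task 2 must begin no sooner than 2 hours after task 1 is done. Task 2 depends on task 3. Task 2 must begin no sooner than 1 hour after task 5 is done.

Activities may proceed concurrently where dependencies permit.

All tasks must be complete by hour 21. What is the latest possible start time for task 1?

3

Task 4 must finish by hour 21; it takes 8 hours, so it must start by 21 − 8 = hour 13.
Task 2 must finish before task 4 (must start by hour 13). With a 4-hour duration, task 2 must start by 13 − 4 = hour 9.
Task 1 feeds into task 2 (must start by hour 9, minus 2-hour gap → hour 7); so task 1 must finish by hour 7 and therefore start by hour 3.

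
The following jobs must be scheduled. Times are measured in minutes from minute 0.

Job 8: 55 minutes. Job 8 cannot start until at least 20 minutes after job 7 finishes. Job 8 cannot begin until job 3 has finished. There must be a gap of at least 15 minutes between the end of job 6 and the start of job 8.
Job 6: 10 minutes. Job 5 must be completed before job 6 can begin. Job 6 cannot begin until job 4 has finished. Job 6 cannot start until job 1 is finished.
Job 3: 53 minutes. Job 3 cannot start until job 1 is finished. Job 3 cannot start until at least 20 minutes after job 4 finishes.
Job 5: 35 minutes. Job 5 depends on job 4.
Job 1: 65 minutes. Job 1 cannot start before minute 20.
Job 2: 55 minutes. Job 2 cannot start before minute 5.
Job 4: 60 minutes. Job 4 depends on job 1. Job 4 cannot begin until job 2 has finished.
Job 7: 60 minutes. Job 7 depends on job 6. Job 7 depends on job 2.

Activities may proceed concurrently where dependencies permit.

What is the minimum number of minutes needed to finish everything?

Job 2 waits on its own release at minute 5, so it starts at minute 5 and finishes at 5 + 55 = minute 60.
After its own release at minute 20, job 1 can start at minute 20 and finishes at minute 85.
Job 4 needs all of job 1 (finishes minute 85); job 2 (finishes minute 60). That puts its earliest start at minute 85; it finishes at 85 + 60 = minute 145.
Job 5 cannot begin until job 4 (finishes minute 145). It runs from minute 145 to 145 + 35 = minute 180.
Job 6 has to wait for job 5 (finishes minute 180); job 4 (finishes minute 145); job 1 (finishes minute 85). The latest of these is minute 180, so job 6 runs minute 180 to 180 + 10 = minute 190.
Job 7 needs all of job 6 (finishes minute 190); job 2 (finishes minute 60). That puts its earliest start at minute 190; it finishes at 190 + 60 = minute 250.
Job 3 needs all of job 1 (finishes minute 85); job 4 (finishes minute 145, plus 20-minute gap → minute 165). That puts its earliest start at minute 165; it finishes at 165 + 53 = minute 218.
Job 8 needs all of job 7 (finishes minute 250, plus 20-minute gap → minute 270); job 3 (finishes minute 218); job 6 (finishes minute 190, plus 15-minute gap → minute 205). That puts its earliest start at minute 270; it finishes at 270 + 55 = minute 325.
All tasks are finished once the last one completes. Finish times: Job 1 at 85, Job 2 at 60, Job 3 at 218, Job 4 at 145, Job 5 at 180, Job 6 at 190, Job 7 at 250, Job 8 at 325. The latest is minute 325.

325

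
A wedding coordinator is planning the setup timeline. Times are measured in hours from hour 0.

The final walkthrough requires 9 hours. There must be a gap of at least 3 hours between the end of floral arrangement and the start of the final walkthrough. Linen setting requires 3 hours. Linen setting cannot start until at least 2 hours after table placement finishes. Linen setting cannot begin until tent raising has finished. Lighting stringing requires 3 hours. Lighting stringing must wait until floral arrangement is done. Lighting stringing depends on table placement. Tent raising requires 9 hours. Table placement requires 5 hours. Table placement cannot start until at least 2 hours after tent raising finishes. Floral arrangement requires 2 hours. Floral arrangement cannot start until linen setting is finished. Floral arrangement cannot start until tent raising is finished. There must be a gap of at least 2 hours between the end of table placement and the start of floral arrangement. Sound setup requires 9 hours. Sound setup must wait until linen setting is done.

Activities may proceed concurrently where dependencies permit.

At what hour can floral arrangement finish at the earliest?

23

Nothing blocks tent raising, so it runs from hour 0 to hour 9.
After tent raising (finishes hour 9, plus 2-hour gap → hour 11), table placement can start at hour 11 and finishes at hour 16.
Linen setting needs all of table placement (finishes hour 16, plus 2-hour gap → hour 18); tent raising (finishes hour 9). That puts its earliest start at hour 18; it finishes at 18 + 3 = hour 21.
For floral arrangement: linen setting (finishes hour 21); tent raising (finishes hour 9); table placement (finishes hour 16, plus 2-hour gap → hour 18). Taking the maximum gives a start of hour 21, and it finishes at 21 + 2 = hour 23.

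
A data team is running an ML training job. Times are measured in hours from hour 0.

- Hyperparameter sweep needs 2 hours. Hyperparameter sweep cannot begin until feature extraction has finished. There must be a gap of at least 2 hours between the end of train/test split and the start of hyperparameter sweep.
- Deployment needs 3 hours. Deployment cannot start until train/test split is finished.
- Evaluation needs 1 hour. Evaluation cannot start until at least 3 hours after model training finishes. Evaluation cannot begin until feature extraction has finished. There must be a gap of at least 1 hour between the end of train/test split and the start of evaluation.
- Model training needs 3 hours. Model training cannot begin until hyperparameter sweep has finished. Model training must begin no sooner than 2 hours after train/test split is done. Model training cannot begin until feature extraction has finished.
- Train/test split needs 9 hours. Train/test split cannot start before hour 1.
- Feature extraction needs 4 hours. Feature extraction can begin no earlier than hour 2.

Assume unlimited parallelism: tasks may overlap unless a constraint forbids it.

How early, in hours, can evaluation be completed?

21

Train/test split waits on its own release at hour 1, so it starts at hour 1 and finishes at 1 + 9 = hour 10.
After its own release at hour 2, feature extraction can start at hour 2 and finishes at hour 6.
Hyperparameter sweep has to wait for feature extraction (finishes hour 6); train/test split (finishes hour 10, plus 2-hour gap → hour 12). The latest of these is hour 12, so hyperparameter sweep runs hour 12 to 12 + 2 = hour 14.
Model training needs all of hyperparameter sweep (finishes hour 14); train/test split (finishes hour 10, plus 2-hour gap → hour 12); feature extraction (finishes hour 6). That puts its earliest start at hour 14; it finishes at 14 + 3 = hour 17.
For evaluation: model training (finishes hour 17, plus 3-hour gap → hour 20); feature extraction (finishes hour 6); train/test split (finishes hour 10, plus 1-hour gap → hour 11). Taking the maximum gives a start of hour 20, and it finishes at 20 + 1 = hour 21.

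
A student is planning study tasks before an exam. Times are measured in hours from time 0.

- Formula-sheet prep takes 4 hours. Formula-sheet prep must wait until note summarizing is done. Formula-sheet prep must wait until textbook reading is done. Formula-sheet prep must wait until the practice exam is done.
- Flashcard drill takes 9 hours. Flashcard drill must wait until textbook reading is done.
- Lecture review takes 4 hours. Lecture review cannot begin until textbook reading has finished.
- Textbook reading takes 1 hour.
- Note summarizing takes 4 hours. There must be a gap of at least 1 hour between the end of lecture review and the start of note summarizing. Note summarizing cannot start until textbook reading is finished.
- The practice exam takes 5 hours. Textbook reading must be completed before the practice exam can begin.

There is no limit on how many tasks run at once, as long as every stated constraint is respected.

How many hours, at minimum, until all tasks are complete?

14

Textbook reading can start immediately at hour 0; it finishes at hour 1.
After textbook reading (finishes hour 1), the practice exam can start at hour 1 and finishes at hour 6.
Flashcard drill cannot begin until textbook reading (finishes hour 1). It runs from hour 1 to 1 + 9 = hour 10.
After textbook reading (finishes hour 1), lecture review can start at hour 1 and finishes at hour 5.
Note summarizing needs all of lecture review (finishes hour 5, plus 1-hour gap → hour 6); textbook reading (finishes hour 1). That puts its earliest start at hour 6; it finishes at 6 + 4 = hour 10.
Formula-sheet prep has to wait for note summarizing (finishes hour 10); textbook reading (finishes hour 1); the practice exam (finishes hour 6). The latest of these is hour 10, so formula-sheet prep runs hour 10 to 10 + 4 = hour 14.
All tasks are finished once the last one completes. Finish times: Textbook reading at 1, Lecture review at 5, Flashcard drill at 10, The practice exam at 6, Note summarizing at 10, Formula-sheet prep at 14. The latest is hour 14.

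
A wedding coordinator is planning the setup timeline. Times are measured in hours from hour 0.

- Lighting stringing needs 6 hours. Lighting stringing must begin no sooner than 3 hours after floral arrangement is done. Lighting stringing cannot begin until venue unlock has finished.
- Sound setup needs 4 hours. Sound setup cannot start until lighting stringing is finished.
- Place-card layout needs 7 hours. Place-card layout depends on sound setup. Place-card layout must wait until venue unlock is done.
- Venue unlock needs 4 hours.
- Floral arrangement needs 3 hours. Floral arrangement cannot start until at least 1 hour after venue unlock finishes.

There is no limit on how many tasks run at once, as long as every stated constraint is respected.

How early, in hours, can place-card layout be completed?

Venue unlock has no prerequisites, so it starts at hour 0 and finishes at hour 4.
After venue unlock (finishes hour 4, plus 1-hour gap → hour 5), floral arrangement can start at hour 5 and finishes at hour 8.
Lighting stringing needs all of floral arrangement (finishes hour 8, plus 3-hour gap → hour 11); venue unlock (finishes hour 4). That puts its earliest start at hour 11; it finishes at 11 + 6 = hour 17.
Sound setup waits on lighting stringing (finishes hour 17), so it starts at hour 17 and finishes at 17 + 4 = hour 21.
Place-card layout needs all of sound setup (finishes hour 21); venue unlock (finishes hour 4). That puts its earliest start at hour 21; it finishes at 21 + 7 = hour 28.

28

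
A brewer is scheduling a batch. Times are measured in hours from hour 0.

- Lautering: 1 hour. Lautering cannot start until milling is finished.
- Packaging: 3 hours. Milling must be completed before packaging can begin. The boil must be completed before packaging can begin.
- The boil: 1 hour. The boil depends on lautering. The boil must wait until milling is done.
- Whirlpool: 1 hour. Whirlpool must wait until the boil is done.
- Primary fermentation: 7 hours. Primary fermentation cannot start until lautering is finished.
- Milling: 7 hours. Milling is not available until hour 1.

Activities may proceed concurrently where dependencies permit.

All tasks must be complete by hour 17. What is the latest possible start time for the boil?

To finish by hour 17, whirlpool (duration 1) must start no later than hour 16.
Nothing follows packaging; the deadline of hour 17 is its only limit. It must start by 17 − 3 = hour 14.
For the boil: whirlpool (must start by hour 16); packaging (must start by hour 14). The most restrictive is hour 14; with a 1-hour duration, the boil must start by hour 13.

13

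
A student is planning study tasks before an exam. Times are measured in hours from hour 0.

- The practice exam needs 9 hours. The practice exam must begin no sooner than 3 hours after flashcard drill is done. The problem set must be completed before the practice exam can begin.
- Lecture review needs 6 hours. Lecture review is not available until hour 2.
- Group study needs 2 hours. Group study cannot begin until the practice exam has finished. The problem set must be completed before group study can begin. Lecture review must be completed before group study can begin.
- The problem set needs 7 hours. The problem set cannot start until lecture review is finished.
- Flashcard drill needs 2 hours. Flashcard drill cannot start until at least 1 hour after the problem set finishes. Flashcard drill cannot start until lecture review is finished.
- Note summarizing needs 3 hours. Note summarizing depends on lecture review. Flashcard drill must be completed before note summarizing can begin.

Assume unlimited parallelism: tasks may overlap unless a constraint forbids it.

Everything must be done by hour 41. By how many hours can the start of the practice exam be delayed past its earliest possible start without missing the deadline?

9

Lecture review cannot begin until its own release at hour 2. It runs from hour 2 to 2 + 6 = hour 8.
After lecture review (finishes hour 8), the problem set can start at hour 8 and finishes at hour 15.
Flashcard drill needs all of the problem set (finishes hour 15, plus 1-hour gap → hour 16); lecture review (finishes hour 8). That puts its earliest start at hour 16; it finishes at 16 + 2 = hour 18.
For the practice exam: flashcard drill (finishes hour 18, plus 3-hour gap → hour 21); the problem set (finishes hour 15). Taking the maximum gives a start of hour 21, and it finishes at 21 + 9 = hour 30.

Working backward from the deadline:
Nothing follows group study; the deadline of hour 41 is its only limit. It must start by 41 − 2 = hour 39.
The practice exam feeds into group study (must start by hour 39); so the practice exam must finish by hour 39 and therefore start by hour 30.
So the practice exam can start as early as hour 21 and as late as hour 30, giving 30 − 21 = 9 hours of slack.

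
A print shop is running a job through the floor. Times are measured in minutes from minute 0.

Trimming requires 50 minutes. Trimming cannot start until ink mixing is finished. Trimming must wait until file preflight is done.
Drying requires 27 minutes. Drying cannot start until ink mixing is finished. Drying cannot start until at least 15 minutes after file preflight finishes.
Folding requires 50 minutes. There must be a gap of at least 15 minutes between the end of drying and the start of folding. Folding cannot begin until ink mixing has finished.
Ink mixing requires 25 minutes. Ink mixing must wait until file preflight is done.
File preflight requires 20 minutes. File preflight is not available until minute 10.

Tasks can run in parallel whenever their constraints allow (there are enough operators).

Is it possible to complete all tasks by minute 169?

Yes

File preflight waits on its own release at minute 10, so it starts at minute 10 and finishes at 10 + 20 = minute 30.
Ink mixing cannot begin until file preflight (finishes minute 30). It runs from minute 30 to 30 + 25 = minute 55.
Trimming cannot start until ink mixing (finishes minute 55); file preflight (finishes minute 30). The controlling bound is minute 55, so trimming finishes at 55 + 50 = minute 105.
Drying needs all of ink mixing (finishes minute 55); file preflight (finishes minute 30, plus 15-minute gap → minute 45). That puts its earliest start at minute 55; it finishes at 55 + 27 = minute 82.
For folding: drying (finishes minute 82, plus 15-minute gap → minute 97); ink mixing (finishes minute 55). Taking the maximum gives a start of minute 97, and it finishes at 97 + 50 = minute 147.
Every task is finished by minute 147, which is no later than the deadline of 169, so the schedule is feasible.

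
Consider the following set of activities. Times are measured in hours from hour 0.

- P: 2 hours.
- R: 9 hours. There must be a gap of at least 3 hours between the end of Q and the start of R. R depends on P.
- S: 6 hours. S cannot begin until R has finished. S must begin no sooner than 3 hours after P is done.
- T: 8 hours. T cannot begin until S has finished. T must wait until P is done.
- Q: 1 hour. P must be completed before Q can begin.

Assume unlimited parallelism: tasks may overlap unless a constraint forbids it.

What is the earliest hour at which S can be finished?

21

P has no prerequisites, so it starts at hour 0 and finishes at hour 2.
Q waits on P (finishes hour 2), so it starts at hour 2 and finishes at 2 + 1 = hour 3.
For R: Q (finishes hour 3, plus 3-hour gap → hour 6); P (finishes hour 2). Taking the maximum gives a start of hour 6, and it finishes at 6 + 9 = hour 15.
For S: R (finishes hour 15); P (finishes hour 2, plus 3-hour gap → hour 5). Taking the maximum gives a start of hour 15, and it finishes at 15 + 6 = hour 21.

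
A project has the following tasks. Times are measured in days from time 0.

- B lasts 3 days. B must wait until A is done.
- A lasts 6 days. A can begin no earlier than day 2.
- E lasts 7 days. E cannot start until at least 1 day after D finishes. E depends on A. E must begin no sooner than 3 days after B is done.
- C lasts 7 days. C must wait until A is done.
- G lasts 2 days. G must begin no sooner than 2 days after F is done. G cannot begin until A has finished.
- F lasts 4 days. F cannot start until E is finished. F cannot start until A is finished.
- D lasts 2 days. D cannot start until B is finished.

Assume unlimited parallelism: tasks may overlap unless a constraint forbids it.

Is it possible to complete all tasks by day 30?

After its own release at day 2, A can start at day 2 and finishes at day 8.
C cannot begin until A (finishes day 8). It runs from day 8 to 8 + 7 = day 15.
After A (finishes day 8), B can start at day 8 and finishes at day 11.
D waits on B (finishes day 11), so it starts at day 11 and finishes at 11 + 2 = day 13.
E needs all of D (finishes day 13, plus 1-day gap → day 14); A (finishes day 8); B (finishes day 11, plus 3-day gap → day 14). That puts its earliest start at day 14; it finishes at 14 + 7 = day 21.
For F: E (finishes day 21); A (finishes day 8). Taking the maximum gives a start of day 21, and it finishes at 21 + 4 = day 25.
G needs all of F (finishes day 25, plus 2-day gap → day 27); A (finishes day 8). That puts its earliest start at day 27; it finishes at 27 + 2 = day 29.
Every task is finished by day 29, which is no later than the deadline of 30, so the schedule is feasible.

Yes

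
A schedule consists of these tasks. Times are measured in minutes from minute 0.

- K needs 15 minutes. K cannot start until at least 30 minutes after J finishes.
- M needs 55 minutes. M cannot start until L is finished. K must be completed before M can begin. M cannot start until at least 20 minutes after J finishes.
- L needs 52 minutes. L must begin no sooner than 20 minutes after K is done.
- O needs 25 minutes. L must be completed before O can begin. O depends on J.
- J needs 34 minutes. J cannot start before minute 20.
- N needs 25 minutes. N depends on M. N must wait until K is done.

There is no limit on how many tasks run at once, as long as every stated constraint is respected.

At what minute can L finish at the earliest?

J cannot begin until its own release at minute 20. It runs from minute 20 to 20 + 34 = minute 54.
After J (finishes minute 54, plus 30-minute gap → minute 84), K can start at minute 84 and finishes at minute 99.
After K (finishes minute 99, plus 20-minute gap → minute 119), L can start at minute 119 and finishes at minute 171.

171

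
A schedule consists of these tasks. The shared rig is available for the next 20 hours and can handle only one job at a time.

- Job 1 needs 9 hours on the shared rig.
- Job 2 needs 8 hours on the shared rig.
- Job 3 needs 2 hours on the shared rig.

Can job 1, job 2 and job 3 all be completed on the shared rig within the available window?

Running back to back, the jobs need 9 + 8 + 2 = 19 hours on the shared rig.
Since 19 ≤ 20, they fit within the window.

Yes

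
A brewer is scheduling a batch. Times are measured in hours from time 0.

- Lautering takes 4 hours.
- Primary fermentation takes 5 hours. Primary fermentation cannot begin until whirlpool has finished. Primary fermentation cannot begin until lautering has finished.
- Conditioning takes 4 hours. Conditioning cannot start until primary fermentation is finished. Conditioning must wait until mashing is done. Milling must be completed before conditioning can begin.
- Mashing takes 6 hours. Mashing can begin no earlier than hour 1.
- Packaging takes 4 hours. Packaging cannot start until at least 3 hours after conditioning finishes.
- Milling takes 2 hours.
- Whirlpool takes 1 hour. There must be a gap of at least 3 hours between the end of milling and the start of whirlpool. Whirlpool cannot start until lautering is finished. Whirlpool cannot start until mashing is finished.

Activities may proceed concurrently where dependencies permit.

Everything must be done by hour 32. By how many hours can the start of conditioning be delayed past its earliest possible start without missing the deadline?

8

Nothing blocks lautering, so it runs from hour 0 to hour 4.
After its own release at hour 1, mashing can start at hour 1 and finishes at hour 7.
Milling has no prerequisites, so it starts at hour 0 and finishes at hour 2.
Whirlpool cannot start until milling (finishes hour 2, plus 3-hour gap → hour 5); lautering (finishes hour 4); mashing (finishes hour 7). The controlling bound is hour 7, so whirlpool finishes at 7 + 1 = hour 8.
Primary fermentation has to wait for whirlpool (finishes hour 8); lautering (finishes hour 4). The latest of these is hour 8, so primary fermentation runs hour 8 to 8 + 5 = hour 13.
For conditioning: primary fermentation (finishes hour 13); mashing (finishes hour 7); milling (finishes hour 2). Taking the maximum gives a start of hour 13, and it finishes at 13 + 4 = hour 17.

Working backward from the deadline:
Packaging must finish by hour 32; it takes 4 hours, so it must start by 32 − 4 = hour 28.
Conditioning feeds into packaging (must start by hour 28, minus 3-hour gap → hour 25); so conditioning must finish by hour 25 and therefore start by hour 21.
So conditioning can start as early as hour 13 and as late as hour 21, giving 21 − 13 = 8 hours of slack.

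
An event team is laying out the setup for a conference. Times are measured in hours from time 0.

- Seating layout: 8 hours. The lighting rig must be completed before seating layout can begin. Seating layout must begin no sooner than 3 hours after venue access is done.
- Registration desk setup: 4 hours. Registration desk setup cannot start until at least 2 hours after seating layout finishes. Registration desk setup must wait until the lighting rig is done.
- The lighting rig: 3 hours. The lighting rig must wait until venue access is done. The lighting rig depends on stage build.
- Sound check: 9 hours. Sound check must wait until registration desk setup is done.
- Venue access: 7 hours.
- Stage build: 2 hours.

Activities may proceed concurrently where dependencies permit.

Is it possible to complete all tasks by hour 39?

Yes

Stage build has no prerequisites, so it starts at hour 0 and finishes at hour 2.
Venue access can start immediately at hour 0; it finishes at hour 7.
The lighting rig needs all of venue access (finishes hour 7); stage build (finishes hour 2). That puts its earliest start at hour 7; it finishes at 7 + 3 = hour 10.
Seating layout has to wait for the lighting rig (finishes hour 10); venue access (finishes hour 7, plus 3-hour gap → hour 10). The latest of these is hour 10, so seating layout runs hour 10 to 10 + 8 = hour 18.
Registration desk setup has to wait for seating layout (finishes hour 18, plus 2-hour gap → hour 20); the lighting rig (finishes hour 10). The latest of these is hour 20, so registration desk setup runs hour 20 to 20 + 4 = hour 24.
Sound check cannot begin until registration desk setup (finishes hour 24). It runs from hour 24 to 24 + 9 = hour 33.
Every task is finished by hour 33, which is no later than the deadline of 39, so the schedule is feasible.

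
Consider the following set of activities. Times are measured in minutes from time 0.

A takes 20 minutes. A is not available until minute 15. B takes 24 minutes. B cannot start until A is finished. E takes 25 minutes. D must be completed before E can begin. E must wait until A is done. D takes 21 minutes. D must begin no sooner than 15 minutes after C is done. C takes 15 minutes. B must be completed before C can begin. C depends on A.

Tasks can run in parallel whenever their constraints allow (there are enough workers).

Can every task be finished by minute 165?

Yes

After its own release at minute 15, A can start at minute 15 and finishes at minute 35.
After A (finishes minute 35), B can start at minute 35 and finishes at minute 59.
For C: B (finishes minute 59); A (finishes minute 35). Taking the maximum gives a start of minute 59, and it finishes at 59 + 15 = minute 74.
D waits on C (finishes minute 74, plus 15-minute gap → minute 89), so it starts at minute 89 and finishes at 89 + 21 = minute 110.
E needs all of D (finishes minute 110); A (finishes minute 35). That puts its earliest start at minute 110; it finishes at 110 + 25 = minute 135.
Every task is finished by minute 135, which is no later than the deadline of 165, so the schedule is feasible.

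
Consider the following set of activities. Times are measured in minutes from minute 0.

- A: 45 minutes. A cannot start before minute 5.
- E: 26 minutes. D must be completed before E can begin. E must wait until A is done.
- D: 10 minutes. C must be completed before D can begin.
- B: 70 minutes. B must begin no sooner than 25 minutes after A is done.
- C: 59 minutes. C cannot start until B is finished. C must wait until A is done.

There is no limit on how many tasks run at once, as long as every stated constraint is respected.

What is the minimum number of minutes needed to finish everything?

After its own release at minute 5, A can start at minute 5 and finishes at minute 50.
B waits on A (finishes minute 50, plus 25-minute gap → minute 75), so it starts at minute 75 and finishes at 75 + 70 = minute 145.
C needs all of B (finishes minute 145); A (finishes minute 50). That puts its earliest start at minute 145; it finishes at 145 + 59 = minute 204.
D cannot begin until C (finishes minute 204). It runs from minute 204 to 204 + 10 = minute 214.
E needs all of D (finishes minute 214); A (finishes minute 50). That puts its earliest start at minute 214; it finishes at 214 + 26 = minute 240.
All tasks are finished once the last one completes. Finish times: A at 50, B at 145, C at 204, D at 214, E at 240. The latest is minute 240.

240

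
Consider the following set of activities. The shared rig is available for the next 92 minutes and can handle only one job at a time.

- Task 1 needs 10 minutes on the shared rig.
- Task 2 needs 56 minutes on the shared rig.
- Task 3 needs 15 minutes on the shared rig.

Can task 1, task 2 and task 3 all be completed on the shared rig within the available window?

Running back to back, the jobs need 10 + 56 + 15 = 81 minutes on the shared rig.
Since 81 ≤ 92, they fit within the window.

Yes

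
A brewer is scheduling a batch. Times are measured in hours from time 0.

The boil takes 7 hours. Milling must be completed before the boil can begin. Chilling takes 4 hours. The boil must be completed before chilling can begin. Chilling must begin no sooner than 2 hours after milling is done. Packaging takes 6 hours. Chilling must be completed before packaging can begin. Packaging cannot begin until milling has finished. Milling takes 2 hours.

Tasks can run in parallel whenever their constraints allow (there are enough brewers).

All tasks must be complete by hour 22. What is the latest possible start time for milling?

Nothing follows packaging; the deadline of hour 22 is its only limit. It must start by 22 − 6 = hour 16.
Since packaging (must start by hour 16) depends on it, chilling must finish by hour 16. Backing off its 4-hour duration gives a latest start of hour 12.
The boil must finish before chilling (must start by hour 12). With a 7-hour duration, the boil must start by 12 − 7 = hour 5.
Milling must finish in time for the boil (must start by hour 5); chilling (must start by hour 12, minus 2-hour gap → hour 10); packaging (must start by hour 16). The tightest is hour 5, so milling must start by 5 − 2 = hour 3.

3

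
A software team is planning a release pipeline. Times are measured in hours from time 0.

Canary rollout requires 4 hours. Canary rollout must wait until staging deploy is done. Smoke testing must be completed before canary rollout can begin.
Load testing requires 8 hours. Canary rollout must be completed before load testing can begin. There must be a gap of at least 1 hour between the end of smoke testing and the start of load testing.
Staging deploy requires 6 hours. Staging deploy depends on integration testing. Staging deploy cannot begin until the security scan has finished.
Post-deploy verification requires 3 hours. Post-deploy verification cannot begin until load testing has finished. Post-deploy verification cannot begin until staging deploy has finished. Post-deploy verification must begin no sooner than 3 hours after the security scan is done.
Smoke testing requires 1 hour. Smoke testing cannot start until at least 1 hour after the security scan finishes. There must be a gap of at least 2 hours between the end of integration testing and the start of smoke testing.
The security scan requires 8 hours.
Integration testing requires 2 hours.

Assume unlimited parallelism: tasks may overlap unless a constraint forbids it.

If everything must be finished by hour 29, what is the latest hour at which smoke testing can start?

Nothing follows post-deploy verification; the deadline of hour 29 is its only limit. It must start by 29 − 3 = hour 26.
Since post-deploy verification (must start by hour 26) depends on it, load testing must finish by hour 26. Backing off its 8-hour duration gives a latest start of hour 18.
Since load testing (must start by hour 18) depends on it, canary rollout must finish by hour 18. Backing off its 4-hour duration gives a latest start of hour 14.
Smoke testing must finish in time for canary rollout (must start by hour 14); load testing (must start by hour 18, minus 1-hour gap → hour 17). The tightest is hour 14, so smoke testing must start by 14 − 1 = hour 13.

13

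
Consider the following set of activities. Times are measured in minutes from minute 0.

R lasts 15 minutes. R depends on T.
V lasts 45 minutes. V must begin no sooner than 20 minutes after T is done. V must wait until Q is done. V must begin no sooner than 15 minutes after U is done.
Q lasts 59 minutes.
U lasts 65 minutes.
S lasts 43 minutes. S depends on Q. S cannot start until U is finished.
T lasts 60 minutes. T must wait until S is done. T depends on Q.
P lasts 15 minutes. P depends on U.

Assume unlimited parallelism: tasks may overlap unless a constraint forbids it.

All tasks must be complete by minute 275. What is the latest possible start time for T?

R must finish by minute 275; it takes 15 minutes, so it must start by 275 − 15 = minute 260.
V must finish by minute 275; it takes 45 minutes, so it must start by 275 − 45 = minute 230.
T has several dependents: R (must start by minute 260); V (must start by minute 230, minus 20-minute gap → minute 210). The earliest of those limits is minute 210, so T must start by 210 − 60 = minute 150.

150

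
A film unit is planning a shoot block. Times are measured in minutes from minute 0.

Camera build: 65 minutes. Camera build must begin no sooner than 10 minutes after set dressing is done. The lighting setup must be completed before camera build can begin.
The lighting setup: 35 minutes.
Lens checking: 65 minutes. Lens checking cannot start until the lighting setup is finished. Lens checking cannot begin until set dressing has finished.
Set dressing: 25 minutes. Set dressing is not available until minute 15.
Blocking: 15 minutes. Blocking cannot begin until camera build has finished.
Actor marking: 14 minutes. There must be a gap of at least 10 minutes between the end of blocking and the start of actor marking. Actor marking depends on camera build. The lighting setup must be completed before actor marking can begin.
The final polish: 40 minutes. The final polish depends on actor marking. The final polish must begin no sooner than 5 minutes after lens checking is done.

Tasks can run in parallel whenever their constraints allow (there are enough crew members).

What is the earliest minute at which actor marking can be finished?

The lighting setup has no prerequisites, so it starts at minute 0 and finishes at minute 35.
After its own release at minute 15, set dressing can start at minute 15 and finishes at minute 40.
Camera build has to wait for set dressing (finishes minute 40, plus 10-minute gap → minute 50); the lighting setup (finishes minute 35). The latest of these is minute 50, so camera build runs minute 50 to 50 + 65 = minute 115.
Blocking cannot begin until camera build (finishes minute 115). It runs from minute 115 to 115 + 15 = minute 130.
Actor marking needs all of blocking (finishes minute 130, plus 10-minute gap → minute 140); camera build (finishes minute 115); the lighting setup (finishes minute 35). That puts its earliest start at minute 140; it finishes at 140 + 14 = minute 154.

154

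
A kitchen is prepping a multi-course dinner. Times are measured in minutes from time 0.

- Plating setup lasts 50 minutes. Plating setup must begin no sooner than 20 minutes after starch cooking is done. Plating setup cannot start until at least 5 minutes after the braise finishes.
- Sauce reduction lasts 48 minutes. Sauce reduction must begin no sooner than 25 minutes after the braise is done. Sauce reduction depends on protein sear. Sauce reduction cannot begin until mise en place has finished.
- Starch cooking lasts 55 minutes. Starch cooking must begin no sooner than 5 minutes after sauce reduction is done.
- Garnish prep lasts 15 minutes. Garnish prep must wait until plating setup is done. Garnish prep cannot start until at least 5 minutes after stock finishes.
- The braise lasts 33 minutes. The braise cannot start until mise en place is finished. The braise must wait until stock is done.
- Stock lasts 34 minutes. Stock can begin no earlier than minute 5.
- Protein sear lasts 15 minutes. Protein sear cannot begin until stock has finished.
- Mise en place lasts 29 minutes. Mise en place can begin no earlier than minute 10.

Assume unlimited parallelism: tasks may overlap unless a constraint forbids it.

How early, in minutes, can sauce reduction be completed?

Stock cannot begin until its own release at minute 5. It runs from minute 5 to 5 + 34 = minute 39.
Protein sear cannot begin until stock (finishes minute 39). It runs from minute 39 to 39 + 15 = minute 54.
After its own release at minute 10, mise en place can start at minute 10 and finishes at minute 39.
For the braise: mise en place (finishes minute 39); stock (finishes minute 39). Taking the maximum gives a start of minute 39, and it finishes at 39 + 33 = minute 72.
Sauce reduction cannot start until the braise (finishes minute 72, plus 25-minute gap → minute 97); protein sear (finishes minute 54); mise en place (finishes minute 39). The controlling bound is minute 97, so sauce reduction finishes at 97 + 48 = minute 145.

145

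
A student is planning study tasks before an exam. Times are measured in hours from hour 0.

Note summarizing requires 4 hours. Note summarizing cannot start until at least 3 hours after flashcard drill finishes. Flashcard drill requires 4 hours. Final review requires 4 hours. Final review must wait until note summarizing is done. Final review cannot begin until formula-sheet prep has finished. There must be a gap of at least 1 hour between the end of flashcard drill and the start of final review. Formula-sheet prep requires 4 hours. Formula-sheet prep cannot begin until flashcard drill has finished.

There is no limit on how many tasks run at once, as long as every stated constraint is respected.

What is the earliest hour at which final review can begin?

11

Flashcard drill can start immediately at hour 0; it finishes at hour 4.
Formula-sheet prep waits on flashcard drill (finishes hour 4), so it starts at hour 4 and finishes at 4 + 4 = hour 8.
Note summarizing waits on flashcard drill (finishes hour 4, plus 3-hour gap → hour 7), so it starts at hour 7 and finishes at 7 + 4 = hour 11.
Final review waits on note summarizing (finishes hour 11); formula-sheet prep (finishes hour 8); flashcard drill (finishes hour 4, plus 1-hour gap → hour 5). The latest of these is hour 11, which is the earliest final review can start.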